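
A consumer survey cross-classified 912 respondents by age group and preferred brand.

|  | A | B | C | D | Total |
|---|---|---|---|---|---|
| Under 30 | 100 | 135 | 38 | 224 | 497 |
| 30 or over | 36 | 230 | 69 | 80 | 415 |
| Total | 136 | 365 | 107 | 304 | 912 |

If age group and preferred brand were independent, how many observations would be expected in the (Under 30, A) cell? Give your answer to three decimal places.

74.114

Row total (Under 30) = 497; column total (A) = 136; grand total N = 912.
Expected count = (row total × column total) / N = 497 × 136 / 912 = 74.114.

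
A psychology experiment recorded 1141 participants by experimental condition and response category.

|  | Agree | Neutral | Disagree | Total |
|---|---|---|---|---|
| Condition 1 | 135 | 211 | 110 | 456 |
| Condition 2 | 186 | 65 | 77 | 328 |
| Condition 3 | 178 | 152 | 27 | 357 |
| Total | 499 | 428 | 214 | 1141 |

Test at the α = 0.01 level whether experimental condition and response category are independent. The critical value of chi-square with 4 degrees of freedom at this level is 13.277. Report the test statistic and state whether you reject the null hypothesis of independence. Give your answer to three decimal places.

Grand total N = 1141.
Expected counts (row total × column total / N):
  Condition 1, Agree: 456×499/1141 = 199.4251
  Condition 1, Neutral: 456×428/1141 = 171.0500
  Condition 1, Disagree: 456×214/1141 = 85.5250
  Condition 2, Agree: 328×499/1141 = 143.4461
  Condition 2, Neutral: 328×428/1141 = 123.0359
  Condition 2, Disagree: 328×214/1141 = 61.5180
  Condition 3, Agree: 357×499/1141 = 156.1288
  Condition 3, Neutral: 357×428/1141 = 133.9141
  Condition 3, Disagree: 357×214/1141 = 66.9571
Contributions (O − E)²/E:
  (135 − 199.4251)²/199.4251 = 20.8128
  (211 − 171.0500)²/171.0500 = 9.3306
  (110 − 85.5250)²/85.5250 = 7.0041
  (186 − 143.4461)²/143.4461 = 12.6238
  (65 − 123.0359)²/123.0359 = 27.3755
  (77 − 61.5180)²/61.5180 = 3.8963
  (178 − 156.1288)²/156.1288 = 3.0638
  (152 − 133.9141)²/133.9141 = 2.4426
  (27 − 66.9571)²/66.9571 = 23.8447
χ² = 20.8128 + 9.3306 + 7.0041 + 12.6238 + 27.3755 + 3.8963 + 3.0638 + 2.4426 + 23.8447 = 110.394
df = (3−1)(3−1) = 4. Since 110.394 > 13.277, reject the null hypothesis of independence at α = 0.01.

110.394; reject H₀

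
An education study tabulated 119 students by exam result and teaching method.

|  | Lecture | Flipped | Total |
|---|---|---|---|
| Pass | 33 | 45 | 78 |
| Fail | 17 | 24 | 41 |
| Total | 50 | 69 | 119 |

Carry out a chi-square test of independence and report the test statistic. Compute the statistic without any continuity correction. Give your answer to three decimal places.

0.008

Grand total N = 119.
Expected counts (row total × column total / N):
  Pass, Lecture: 78×50/119 = 32.7731
  Pass, Flipped: 78×69/119 = 45.2269
  Fail, Lecture: 41×50/119 = 17.2269
  Fail, Flipped: 41×69/119 = 23.7731
Contributions (O − E)²/E:
  (33 − 32.7731)²/32.7731 = 0.0016
  (45 − 45.2269)²/45.2269 = 0.0011
  (17 − 17.2269)²/17.2269 = 0.0030
  (24 − 23.7731)²/23.7731 = 0.0022
χ² = 0.0016 + 0.0011 + 0.0030 + 0.0022 = 0.008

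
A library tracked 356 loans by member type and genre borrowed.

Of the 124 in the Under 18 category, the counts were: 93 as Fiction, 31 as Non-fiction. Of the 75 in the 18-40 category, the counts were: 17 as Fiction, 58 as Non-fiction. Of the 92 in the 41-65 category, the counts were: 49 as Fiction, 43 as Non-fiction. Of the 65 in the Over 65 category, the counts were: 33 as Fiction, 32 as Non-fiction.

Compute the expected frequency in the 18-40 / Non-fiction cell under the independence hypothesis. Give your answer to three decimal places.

34.551

Row total (18-40) = 75; column total (Non-fiction) = 164; grand total N = 356.
Expected count = (row total × column total) / N = 75 × 164 / 356 = 34.551.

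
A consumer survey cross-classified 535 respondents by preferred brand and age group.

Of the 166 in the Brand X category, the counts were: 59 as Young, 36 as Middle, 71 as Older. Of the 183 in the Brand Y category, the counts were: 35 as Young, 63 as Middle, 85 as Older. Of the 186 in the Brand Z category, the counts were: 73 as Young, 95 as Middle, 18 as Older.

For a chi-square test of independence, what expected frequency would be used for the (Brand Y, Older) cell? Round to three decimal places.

Row total (Brand Y) = 183; column total (Older) = 174; grand total N = 535.
Expected count = (row total × column total) / N = 183 × 174 / 535 = 59.518.

59.518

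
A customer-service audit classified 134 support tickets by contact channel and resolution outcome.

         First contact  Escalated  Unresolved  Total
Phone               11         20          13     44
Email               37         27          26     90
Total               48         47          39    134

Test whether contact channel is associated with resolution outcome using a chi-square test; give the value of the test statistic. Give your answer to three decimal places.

Grand total N = 134.
Expected counts (row total × column total / N):
  Phone, First contact: 44×48/134 = 15.7612
  Phone, Escalated: 44×47/134 = 15.4328
  Phone, Unresolved: 44×39/134 = 12.8060
  Email, First contact: 90×48/134 = 32.2388
  Email, Escalated: 90×47/134 = 31.5672
  Email, Unresolved: 90×39/134 = 26.1940
Contributions (O − E)²/E:
  (11 − 15.7612)²/15.7612 = 1.4383
  (20 − 15.4328)²/15.4328 = 1.3516
  (13 − 12.8060)²/12.8060 = 0.0029
  (37 − 32.2388)²/32.2388 = 0.7032
  (27 − 31.5672)²/31.5672 = 0.6608
  (26 − 26.1940)²/26.1940 = 0.0014
χ² = 1.4383 + 1.3516 + 0.0029 + 0.7032 + 0.6608 + 0.0014 = 4.158

4.158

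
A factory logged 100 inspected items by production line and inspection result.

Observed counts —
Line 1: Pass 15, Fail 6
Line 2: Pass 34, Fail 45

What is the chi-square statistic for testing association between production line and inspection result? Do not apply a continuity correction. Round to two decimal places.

5.35

Row totals: 21, 79. Column totals: 49, 51. Grand total N = 100.
Expected counts (row total × column total / N):
  Line 1, Pass: 21×49/100 = 10.290
  Line 1, Fail: 21×51/100 = 10.710
  Line 2, Pass: 79×49/100 = 38.710
  Line 2, Fail: 79×51/100 = 40.290
Contributions (O − E)²/E:
  (15 − 10.290)²/10.290 = 2.1559
  (6 − 10.710)²/10.710 = 2.0713
  (34 − 38.710)²/38.710 = 0.5731
  (45 − 40.290)²/40.290 = 0.5506
χ² = 2.1559 + 2.0713 + 0.5731 + 0.5506 = 5.35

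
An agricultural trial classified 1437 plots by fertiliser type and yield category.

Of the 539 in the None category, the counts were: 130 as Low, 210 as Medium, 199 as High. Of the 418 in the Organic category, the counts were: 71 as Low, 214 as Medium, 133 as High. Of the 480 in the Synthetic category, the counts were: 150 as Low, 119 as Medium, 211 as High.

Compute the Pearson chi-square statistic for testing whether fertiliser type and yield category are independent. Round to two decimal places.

Row totals: 539, 418, 480. Column totals: 351, 543, 543. Grand total N = 1437.
Expected counts (row total × column total / N):
  None, Low: 539×351/1437 = 131.656
  None, Medium: 539×543/1437 = 203.672
  None, High: 539×543/1437 = 203.672
  Organic, Low: 418×351/1437 = 102.100
  Organic, Medium: 418×543/1437 = 157.950
  Organic, High: 418×543/1437 = 157.950
  Synthetic, Low: 480×351/1437 = 117.244
  Synthetic, Medium: 480×543/1437 = 181.378
  Synthetic, High: 480×543/1437 = 181.378
Contributions (O − E)²/E:
  (130 − 131.656)²/131.656 = 0.0208
  (210 − 203.672)²/203.672 = 0.1966
  (199 − 203.672)²/203.672 = 0.1072
  (71 − 102.100)²/102.100 = 9.4732
  (214 − 157.950)²/157.950 = 19.8899
  (133 − 157.950)²/157.950 = 3.9411
  (150 − 117.244)²/117.244 = 9.1515
  (119 − 181.378)²/181.378 = 21.4525
  (211 − 181.378)²/181.378 = 4.8378
χ² = 0.0208 + 0.1966 + 0.1072 + 9.4732 + 19.8899 + 3.9411 + 9.1515 + 21.4525 + 4.8378 = 69.07

69.07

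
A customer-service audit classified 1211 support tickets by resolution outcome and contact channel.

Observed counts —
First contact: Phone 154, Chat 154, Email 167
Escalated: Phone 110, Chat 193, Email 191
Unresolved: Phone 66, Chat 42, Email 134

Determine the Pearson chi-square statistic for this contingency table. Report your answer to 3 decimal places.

49.940

Row totals: 475, 494, 242. Column totals: 330, 389, 492. Grand total N = 1211.
Expected counts (row total × column total / N):
  First contact, Phone: 475×330/1211 = 129.4385
  First contact, Chat: 475×389/1211 = 152.5805
  First contact, Email: 475×492/1211 = 192.9810
  Escalated, Phone: 494×330/1211 = 134.6160
  Escalated, Chat: 494×389/1211 = 158.6837
  Escalated, Email: 494×492/1211 = 200.7002
  Unresolved, Phone: 242×330/1211 = 65.9455
  Unresolved, Chat: 242×389/1211 = 77.7358
  Unresolved, Email: 242×492/1211 = 98.3187
Contributions (O − E)²/E:
  (154 − 129.4385)²/129.4385 = 4.6606
  (154 − 152.5805)²/152.5805 = 0.0132
  (167 − 192.9810)²/192.9810 = 3.4978
  (110 − 134.6160)²/134.6160 = 4.5013
  (193 − 158.6837)²/158.6837 = 7.4211
  (191 − 200.7002)²/200.7002 = 0.4688
  (66 − 65.9455)²/65.9455 = 0.0000
  (42 − 77.7358)²/77.7358 = 16.4280
  (134 − 98.3187)²/98.3187 = 12.9493
χ² = 4.6606 + 0.0132 + 3.4978 + 4.5013 + 7.4211 + 0.4688 + 0.0000 + 16.4280 + 12.9493 = 49.940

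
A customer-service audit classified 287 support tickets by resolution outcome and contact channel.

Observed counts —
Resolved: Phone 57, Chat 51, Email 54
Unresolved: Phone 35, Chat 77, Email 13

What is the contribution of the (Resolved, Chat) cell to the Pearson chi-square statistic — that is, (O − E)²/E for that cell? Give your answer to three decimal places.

Row total (Resolved) = 162; column total (Chat) = 128; N = 287.
Expected count E = 162 × 128 / 287 = 72.2509.
Contribution = (O − E)²/E = (51 − 72.2509)² / 72.2509 = 6.250.

6.250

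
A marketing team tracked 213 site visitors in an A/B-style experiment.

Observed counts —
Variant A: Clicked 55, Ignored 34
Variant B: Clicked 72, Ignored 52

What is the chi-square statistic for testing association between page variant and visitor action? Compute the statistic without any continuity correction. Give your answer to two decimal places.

0.30

Row totals: 89, 124. Column totals: 127, 86. Grand total N = 213.
Expected counts (row total × column total / N):
  Variant A, Clicked: 89×127/213 = 53.066
  Variant A, Ignored: 89×86/213 = 35.934
  Variant B, Clicked: 124×127/213 = 73.934
  Variant B, Ignored: 124×86/213 = 50.066
Contributions (O − E)²/E:
  (55 − 53.066)²/53.066 = 0.0705
  (34 − 35.934)²/35.934 = 0.1041
  (72 − 73.934)²/73.934 = 0.0506
  (52 − 50.066)²/50.066 = 0.0747
χ² = 0.0705 + 0.1041 + 0.0506 + 0.0747 = 0.30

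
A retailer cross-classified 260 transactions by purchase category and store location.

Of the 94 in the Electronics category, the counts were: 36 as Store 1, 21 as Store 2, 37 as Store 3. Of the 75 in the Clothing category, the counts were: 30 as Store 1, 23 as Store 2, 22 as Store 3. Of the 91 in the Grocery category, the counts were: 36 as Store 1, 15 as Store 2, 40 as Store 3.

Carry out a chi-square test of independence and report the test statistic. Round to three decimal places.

6.060

Row totals: 94, 75, 91. Column totals: 102, 59, 99. Grand total N = 260.
Expected counts (row total × column total / N):
  Electronics, Store 1: 94×102/260 = 36.8769
  Electronics, Store 2: 94×59/260 = 21.3308
  Electronics, Store 3: 94×99/260 = 35.7923
  Clothing, Store 1: 75×102/260 = 29.4231
  Clothing, Store 2: 75×59/260 = 17.0192
  Clothing, Store 3: 75×99/260 = 28.5577
  Grocery, Store 1: 91×102/260 = 35.7000
  Grocery, Store 2: 91×59/260 = 20.6500
  Grocery, Store 3: 91×99/260 = 34.6500
Contributions (O − E)²/E:
  (36 − 36.8769)²/36.8769 = 0.0209
  (21 − 21.3308)²/21.3308 = 0.0051
  (37 − 35.7923)²/35.7923 = 0.0408
  (30 − 29.4231)²/29.4231 = 0.0113
  (23 − 17.0192)²/17.0192 = 2.1017
  (22 − 28.5577)²/28.5577 = 1.5058
  (36 − 35.7000)²/35.7000 = 0.0025
  (15 − 20.6500)²/20.6500 = 1.5459
  (40 − 34.6500)²/34.6500 = 0.8260
χ² = 0.0209 + 0.0051 + 0.0408 + 0.0113 + 2.1017 + 1.5058 + 0.0025 + 1.5459 + 0.8260 = 6.060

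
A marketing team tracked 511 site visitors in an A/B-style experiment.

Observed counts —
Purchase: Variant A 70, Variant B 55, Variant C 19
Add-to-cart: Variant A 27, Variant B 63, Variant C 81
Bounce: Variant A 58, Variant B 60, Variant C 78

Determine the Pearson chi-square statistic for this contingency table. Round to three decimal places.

57.944

Row totals: 144, 171, 196. Column totals: 155, 178, 178. Grand total N = 511.
Expected counts (row total × column total / N):
  Purchase, Variant A: 144×155/511 = 43.6791
  Purchase, Variant B: 144×178/511 = 50.1605
  Purchase, Variant C: 144×178/511 = 50.1605
  Add-to-cart, Variant A: 171×155/511 = 51.8689
  Add-to-cart, Variant B: 171×178/511 = 59.5656
  Add-to-cart, Variant C: 171×178/511 = 59.5656
  Bounce, Variant A: 196×155/511 = 59.4521
  Bounce, Variant B: 196×178/511 = 68.2740
  Bounce, Variant C: 196×178/511 = 68.2740
Contributions (O − E)²/E:
  (70 − 43.6791)²/43.6791 = 15.8609
  (55 − 50.1605)²/50.1605 = 0.4669
  (19 − 50.1605)²/50.1605 = 19.3574
  (27 − 51.8689)²/51.8689 = 11.9236
  (63 − 59.5656)²/59.5656 = 0.1980
  (81 − 59.5656)²/59.5656 = 7.7131
  (58 − 59.4521)²/59.4521 = 0.0355
  (60 − 68.2740)²/68.2740 = 1.0027
  (78 − 68.2740)²/68.2740 = 1.3855
χ² = 15.8609 + 0.4669 + 19.3574 + 11.9236 + 0.1980 + 7.7131 + 0.0355 + 1.0027 + 1.3855 = 57.944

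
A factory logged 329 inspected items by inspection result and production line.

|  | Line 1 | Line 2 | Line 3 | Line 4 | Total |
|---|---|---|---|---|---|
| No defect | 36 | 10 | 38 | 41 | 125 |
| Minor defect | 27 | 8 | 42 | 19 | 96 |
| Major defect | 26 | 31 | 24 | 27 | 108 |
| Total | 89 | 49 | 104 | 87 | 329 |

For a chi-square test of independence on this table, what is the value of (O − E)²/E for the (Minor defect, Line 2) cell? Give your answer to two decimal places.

Row total (Minor defect) = 96; column total (Line 2) = 49; N = 329.
Expected count E = 96 × 49 / 329 = 14.2979.
Contribution = (O − E)²/E = (8 − 14.2979)² / 14.2979 = 2.77.

2.77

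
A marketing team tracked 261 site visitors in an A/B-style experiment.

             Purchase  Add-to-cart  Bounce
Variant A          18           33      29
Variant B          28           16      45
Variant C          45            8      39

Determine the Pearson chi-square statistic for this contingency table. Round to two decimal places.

Row totals: 80, 89, 92. Column totals: 91, 57, 113. Grand total N = 261.
Expected counts (row total × column total / N):
  Variant A, Purchase: 80×91/261 = 27.893
  Variant A, Add-to-cart: 80×57/261 = 17.471
  Variant A, Bounce: 80×113/261 = 34.636
  Variant B, Purchase: 89×91/261 = 31.031
  Variant B, Add-to-cart: 89×57/261 = 19.437
  Variant B, Bounce: 89×113/261 = 38.533
  Variant C, Purchase: 92×91/261 = 32.077
  Variant C, Add-to-cart: 92×57/261 = 20.092
  Variant C, Bounce: 92×113/261 = 39.831
Contributions (O − E)²/E:
  (18 − 27.893)²/27.893 = 3.5088
  (33 − 17.471)²/17.471 = 13.8029
  (29 − 34.636)²/34.636 = 0.9171
  (28 − 31.031)²/31.031 = 0.2961
  (16 − 19.437)²/19.437 = 0.6078
  (45 − 38.533)²/38.533 = 1.0854
  (45 − 32.077)²/32.077 = 5.2063
  (8 − 20.092)²/20.092 = 7.2773
  (39 − 39.831)²/39.831 = 0.0173
χ² = 3.5088 + 13.8029 + 0.9171 + 0.2961 + 0.6078 + 1.0854 + 5.2063 + 7.2773 + 0.0173 = 32.72

32.72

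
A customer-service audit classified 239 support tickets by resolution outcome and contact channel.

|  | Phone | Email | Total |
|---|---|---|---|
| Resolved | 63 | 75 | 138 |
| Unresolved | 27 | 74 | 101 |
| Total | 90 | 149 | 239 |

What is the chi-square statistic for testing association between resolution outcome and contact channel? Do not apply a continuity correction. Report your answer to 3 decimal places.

8.892

Grand total N = 239.
Expected counts (row total × column total / N):
  Resolved, Phone: 138×90/239 = 51.9665
  Resolved, Email: 138×149/239 = 86.0335
  Unresolved, Phone: 101×90/239 = 38.0335
  Unresolved, Email: 101×149/239 = 62.9665
Contributions (O − E)²/E:
  (63 − 51.9665)²/51.9665 = 2.3426
  (75 − 86.0335)²/86.0335 = 1.4150
  (27 − 38.0335)²/38.0335 = 3.2008
  (74 − 62.9665)²/62.9665 = 1.9334
χ² = 2.3426 + 1.4150 + 3.2008 + 1.9334 = 8.892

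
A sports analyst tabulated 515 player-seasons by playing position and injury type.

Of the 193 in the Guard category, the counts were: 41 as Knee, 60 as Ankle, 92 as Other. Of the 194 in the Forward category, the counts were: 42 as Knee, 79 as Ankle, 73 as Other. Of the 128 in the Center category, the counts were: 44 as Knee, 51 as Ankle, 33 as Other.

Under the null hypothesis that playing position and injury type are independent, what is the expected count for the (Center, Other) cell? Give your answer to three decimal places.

Row total (Center) = 128; column total (Other) = 198; grand total N = 515.
Expected count = (row total × column total) / N = 128 × 198 / 515 = 49.212.

49.212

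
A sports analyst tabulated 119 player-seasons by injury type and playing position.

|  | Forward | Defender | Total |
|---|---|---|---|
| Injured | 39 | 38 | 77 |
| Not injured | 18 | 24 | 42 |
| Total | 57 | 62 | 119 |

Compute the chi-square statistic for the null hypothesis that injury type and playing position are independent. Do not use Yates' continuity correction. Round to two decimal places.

Grand total N = 119.
Expected counts (row total × column total / N):
  Injured, Forward: 77×57/119 = 36.8824
  Injured, Defender: 77×62/119 = 40.1176
  Not injured, Forward: 42×57/119 = 20.1176
  Not injured, Defender: 42×62/119 = 21.8824
Contributions (O − E)²/E:
  (39 − 36.8824)²/36.8824 = 0.1216
  (38 − 40.1176)²/40.1176 = 0.1118
  (18 − 20.1176)²/20.1176 = 0.2229
  (24 − 21.8824)²/21.8824 = 0.2049
χ² = 0.1216 + 0.1118 + 0.2229 + 0.2049 = 0.66

0.66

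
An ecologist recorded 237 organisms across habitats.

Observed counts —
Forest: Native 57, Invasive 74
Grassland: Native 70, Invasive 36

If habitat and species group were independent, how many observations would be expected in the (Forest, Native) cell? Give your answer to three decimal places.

70.198

Row total (Forest) = 131; column total (Native) = 127; grand total N = 237.
Expected count = (row total × column total) / N = 131 × 127 / 237 = 70.198.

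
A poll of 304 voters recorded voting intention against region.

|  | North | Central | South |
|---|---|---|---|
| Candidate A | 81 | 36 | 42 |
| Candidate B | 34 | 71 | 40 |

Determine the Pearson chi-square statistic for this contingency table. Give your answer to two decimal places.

Row totals: 159, 145. Column totals: 115, 107, 82. Grand total N = 304.
Expected counts (row total × column total / N):
  Candidate A, North: 159×115/304 = 60.148
  Candidate A, Central: 159×107/304 = 55.964
  Candidate A, South: 159×82/304 = 42.888
  Candidate B, North: 145×115/304 = 54.852
  Candidate B, Central: 145×107/304 = 51.036
  Candidate B, South: 145×82/304 = 39.112
Contributions (O − E)²/E:
  (81 − 60.148)²/60.148 = 7.2289
  (36 − 55.964)²/55.964 = 7.1217
  (42 − 42.888)²/42.888 = 0.0184
  (34 − 54.852)²/54.852 = 7.9269
  (71 − 51.036)²/51.036 = 7.8094
  (40 − 39.112)²/39.112 = 0.0202
χ² = 7.2289 + 7.1217 + 0.0184 + 7.9269 + 7.8094 + 0.0202 = 30.13

30.13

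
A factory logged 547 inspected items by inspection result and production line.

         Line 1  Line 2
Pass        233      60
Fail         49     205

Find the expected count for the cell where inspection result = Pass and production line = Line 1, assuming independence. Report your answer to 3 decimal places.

Row total (Pass) = 293; column total (Line 1) = 282; grand total N = 547.
Expected count = (row total × column total) / N = 293 × 282 / 547 = 151.053.

151.053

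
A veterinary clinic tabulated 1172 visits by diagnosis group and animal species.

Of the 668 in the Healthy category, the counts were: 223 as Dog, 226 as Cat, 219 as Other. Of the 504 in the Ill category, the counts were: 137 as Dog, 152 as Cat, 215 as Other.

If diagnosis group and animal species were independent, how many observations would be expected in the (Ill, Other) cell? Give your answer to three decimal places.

186.635

Row total (Ill) = 504; column total (Other) = 434; grand total N = 1172.
Expected count = (row total × column total) / N = 504 × 434 / 1172 = 186.635.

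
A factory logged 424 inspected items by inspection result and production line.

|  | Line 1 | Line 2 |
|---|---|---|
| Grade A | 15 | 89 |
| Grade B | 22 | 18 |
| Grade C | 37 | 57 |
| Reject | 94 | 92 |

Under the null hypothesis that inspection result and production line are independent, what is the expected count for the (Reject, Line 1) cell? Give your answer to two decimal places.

Row total (Reject) = 186; column total (Line 1) = 168; grand total N = 424.
Expected count = (row total × column total) / N = 186 × 168 / 424 = 73.70.

73.70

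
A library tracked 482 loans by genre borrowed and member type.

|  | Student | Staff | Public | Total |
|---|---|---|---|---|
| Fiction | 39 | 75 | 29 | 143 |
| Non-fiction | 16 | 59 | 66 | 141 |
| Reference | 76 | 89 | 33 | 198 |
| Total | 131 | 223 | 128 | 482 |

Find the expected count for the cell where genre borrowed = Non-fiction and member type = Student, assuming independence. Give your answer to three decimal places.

Row total (Non-fiction) = 141; column total (Student) = 131; grand total N = 482.
Expected count = (row total × column total) / N = 141 × 131 / 482 = 38.322.

38.322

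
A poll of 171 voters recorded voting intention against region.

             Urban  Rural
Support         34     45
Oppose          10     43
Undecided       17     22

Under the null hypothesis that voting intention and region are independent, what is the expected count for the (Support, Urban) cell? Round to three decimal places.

28.181

Row total (Support) = 79; column total (Urban) = 61; grand total N = 171.
Expected count = (row total × column total) / N = 79 × 61 / 171 = 28.181.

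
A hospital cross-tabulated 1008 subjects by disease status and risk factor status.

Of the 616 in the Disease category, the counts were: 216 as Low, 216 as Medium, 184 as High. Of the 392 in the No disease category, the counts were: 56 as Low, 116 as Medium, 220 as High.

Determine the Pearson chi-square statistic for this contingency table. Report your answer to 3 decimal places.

81.703

Row totals: 616, 392. Column totals: 272, 332, 404. Grand total N = 1008.
Expected counts (row total × column total / N):
  Disease, Low: 616×272/1008 = 166.2222
  Disease, Medium: 616×332/1008 = 202.8889
  Disease, High: 616×404/1008 = 246.8889
  No disease, Low: 392×272/1008 = 105.7778
  No disease, Medium: 392×332/1008 = 129.1111
  No disease, High: 392×404/1008 = 157.1111
Contributions (O − E)²/E:
  (216 − 166.2222)²/166.2222 = 14.9067
  (216 − 202.8889)²/202.8889 = 0.8473
  (184 − 246.8889)²/246.8889 = 16.0194
  (56 − 105.7778)²/105.7778 = 23.4249
  (116 − 129.1111)²/129.1111 = 1.3314
  (220 − 157.1111)²/157.1111 = 25.1734
χ² = 14.9067 + 0.8473 + 16.0194 + 23.4249 + 1.3314 + 25.1734 = 81.703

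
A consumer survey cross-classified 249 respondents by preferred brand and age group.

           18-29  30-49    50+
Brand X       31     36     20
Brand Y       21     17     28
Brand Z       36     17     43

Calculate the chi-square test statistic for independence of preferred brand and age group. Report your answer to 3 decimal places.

Row totals: 87, 66, 96. Column totals: 88, 70, 91. Grand total N = 249.
Expected counts (row total × column total / N):
  Brand X, 18-29: 87×88/249 = 30.7470
  Brand X, 30-49: 87×70/249 = 24.4578
  Brand X, 50+: 87×91/249 = 31.7952
  Brand Y, 18-29: 66×88/249 = 23.3253
  Brand Y, 30-49: 66×70/249 = 18.5542
  Brand Y, 50+: 66×91/249 = 24.1205
  Brand Z, 18-29: 96×88/249 = 33.9277
  Brand Z, 30-49: 96×70/249 = 26.9880
  Brand Z, 50+: 96×91/249 = 35.0843
Contributions (O − E)²/E:
  (31 − 30.7470)²/30.7470 = 0.0021
  (36 − 24.4578)²/24.4578 = 5.4470
  (20 − 31.7952)²/31.7952 = 4.3757
  (21 − 23.3253)²/23.3253 = 0.2318
  (17 − 18.5542)²/18.5542 = 0.1302
  (28 − 24.1205)²/24.1205 = 0.6240
  (36 − 33.9277)²/33.9277 = 0.1266
  (17 − 26.9880)²/26.9880 = 3.6965
  (43 − 35.0843)²/35.0843 = 1.7859
χ² = 0.0021 + 5.4470 + 4.3757 + 0.2318 + 0.1302 + 0.6240 + 0.1266 + 3.6965 + 1.7859 = 16.420

16.420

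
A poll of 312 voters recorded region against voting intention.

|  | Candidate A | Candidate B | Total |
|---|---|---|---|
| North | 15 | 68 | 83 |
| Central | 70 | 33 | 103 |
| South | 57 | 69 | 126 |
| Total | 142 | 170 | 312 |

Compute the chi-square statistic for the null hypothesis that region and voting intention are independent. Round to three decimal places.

46.136

Grand total N = 312.
Expected counts (row total × column total / N):
  North, Candidate A: 83×142/312 = 37.7756
  North, Candidate B: 83×170/312 = 45.2244
  Central, Candidate A: 103×142/312 = 46.8782
  Central, Candidate B: 103×170/312 = 56.1218
  South, Candidate A: 126×142/312 = 57.3462
  South, Candidate B: 126×170/312 = 68.6538
Contributions (O − E)²/E:
  (15 − 37.7756)²/37.7756 = 13.7318
  (68 − 45.2244)²/45.2244 = 11.4701
  (70 − 46.8782)²/46.8782 = 11.4044
  (33 − 56.1218)²/56.1218 = 9.5260
  (57 − 57.3462)²/57.3462 = 0.0021
  (69 − 68.6538)²/68.6538 = 0.0017
χ² = 13.7318 + 11.4701 + 11.4044 + 9.5260 + 0.0021 + 0.0017 = 46.136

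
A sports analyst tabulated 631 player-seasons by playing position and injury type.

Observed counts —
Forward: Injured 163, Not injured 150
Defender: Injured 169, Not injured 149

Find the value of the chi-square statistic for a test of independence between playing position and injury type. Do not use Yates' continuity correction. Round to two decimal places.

Row totals: 313, 318. Column totals: 332, 299. Grand total N = 631.
Expected counts (row total × column total / N):
  Forward, Injured: 313×332/631 = 164.685
  Forward, Not injured: 313×299/631 = 148.315
  Defender, Injured: 318×332/631 = 167.315
  Defender, Not injured: 318×299/631 = 150.685
Contributions (O − E)²/E:
  (163 − 164.685)²/164.685 = 0.0172
  (150 − 148.315)²/148.315 = 0.0191
  (169 − 167.315)²/167.315 = 0.0170
  (149 − 150.685)²/150.685 = 0.0188
χ² = 0.0172 + 0.0191 + 0.0170 + 0.0188 = 0.07

0.07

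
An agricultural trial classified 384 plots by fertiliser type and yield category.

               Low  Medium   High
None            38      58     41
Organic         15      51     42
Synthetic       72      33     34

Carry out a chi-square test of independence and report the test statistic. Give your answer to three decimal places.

Row totals: 137, 108, 139. Column totals: 125, 142, 117. Grand total N = 384.
Expected counts (row total × column total / N):
  None, Low: 137×125/384 = 44.5964
  None, Medium: 137×142/384 = 50.6615
  None, High: 137×117/384 = 41.7422
  Organic, Low: 108×125/384 = 35.1562
  Organic, Medium: 108×142/384 = 39.9375
  Organic, High: 108×117/384 = 32.9062
  Synthetic, Low: 139×125/384 = 45.2474
  Synthetic, Medium: 139×142/384 = 51.4010
  Synthetic, High: 139×117/384 = 42.3516
Contributions (O − E)²/E:
  (38 − 44.5964)²/44.5964 = 0.9757
  (58 − 50.6615)²/50.6615 = 1.0630
  (41 − 41.7422)²/41.7422 = 0.0132
  (15 − 35.1562)²/35.1562 = 11.5562
  (51 − 39.9375)²/39.9375 = 3.0643
  (42 − 32.9062)²/32.9062 = 2.5131
  (72 − 45.2474)²/45.2474 = 15.8175
  (33 − 51.4010)²/51.4010 = 6.5874
  (34 − 42.3516)²/42.3516 = 1.6469
χ² = 0.9757 + 1.0630 + 0.0132 + 11.5562 + 3.0643 + 2.5131 + 15.8175 + 6.5874 + 1.6469 = 43.237

43.237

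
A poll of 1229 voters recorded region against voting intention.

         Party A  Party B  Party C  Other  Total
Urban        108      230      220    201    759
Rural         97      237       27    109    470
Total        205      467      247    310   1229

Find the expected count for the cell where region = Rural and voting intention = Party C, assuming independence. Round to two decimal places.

Row total (Rural) = 470; column total (Party C) = 247; grand total N = 1229.
Expected count = (row total × column total) / N = 470 × 247 / 1229 = 94.46.

94.46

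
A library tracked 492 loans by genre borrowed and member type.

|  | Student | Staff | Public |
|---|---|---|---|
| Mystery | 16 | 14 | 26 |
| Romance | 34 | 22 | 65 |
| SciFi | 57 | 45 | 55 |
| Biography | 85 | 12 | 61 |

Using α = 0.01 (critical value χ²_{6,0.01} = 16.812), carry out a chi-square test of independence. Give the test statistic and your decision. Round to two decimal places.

Row totals: 56, 121, 157, 158. Column totals: 192, 93, 207. Grand total N = 492.
Expected counts (row total × column total / N):
  Mystery, Student: 56×192/492 = 21.854
  Mystery, Staff: 56×93/492 = 10.585
  Mystery, Public: 56×207/492 = 23.561
  Romance, Student: 121×192/492 = 47.220
  Romance, Staff: 121×93/492 = 22.872
  Romance, Public: 121×207/492 = 50.909
  SciFi, Student: 157×192/492 = 61.268
  SciFi, Staff: 157×93/492 = 29.677
  SciFi, Public: 157×207/492 = 66.055
  Biography, Student: 158×192/492 = 61.659
  Biography, Staff: 158×93/492 = 29.866
  Biography, Public: 158×207/492 = 66.476
Contributions (O − E)²/E:
  (16 − 21.854)²/21.854 = 1.5681
  (14 − 10.585)²/10.585 = 1.1018
  (26 − 23.561)²/23.561 = 0.2525
  (34 − 47.220)²/47.220 = 3.7012
  (22 − 22.872)²/22.872 = 0.0332
  (65 − 50.909)²/50.909 = 3.9002
  (57 − 61.268)²/61.268 = 0.2973
  (45 − 29.677)²/29.677 = 7.9117
  (55 − 66.055)²/66.055 = 1.8502
  (85 − 61.659)²/61.659 = 8.8357
  (12 − 29.866)²/29.866 = 10.6875
  (61 − 66.476)²/66.476 = 0.4511
χ² = 1.5681 + 1.1018 + 0.2525 + 3.7012 + 0.0332 + 3.9002 + 0.2973 + 7.9117 + 1.8502 + 8.8357 + 10.6875 + 0.4511 = 40.59
df = (4−1)(3−1) = 6. Since 40.59 > 16.812, reject the null hypothesis of independence at α = 0.01.

40.59; reject H₀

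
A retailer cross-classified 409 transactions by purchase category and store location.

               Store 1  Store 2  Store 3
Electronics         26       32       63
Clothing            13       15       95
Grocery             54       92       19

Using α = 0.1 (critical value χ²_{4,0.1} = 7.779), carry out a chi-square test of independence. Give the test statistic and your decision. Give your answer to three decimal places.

130.956; reject H₀

Row totals: 121, 123, 165. Column totals: 93, 139, 177. Grand total N = 409.
Expected counts (row total × column total / N):
  Electronics, Store 1: 121×93/409 = 27.51345
  Electronics, Store 2: 121×139/409 = 41.12225
  Electronics, Store 3: 121×177/409 = 52.36430
  Clothing, Store 1: 123×93/409 = 27.96822
  Clothing, Store 2: 123×139/409 = 41.80196
  Clothing, Store 3: 123×177/409 = 53.22983
  Grocery, Store 1: 165×93/409 = 37.51834
  Grocery, Store 2: 165×139/409 = 56.07579
  Grocery, Store 3: 165×177/409 = 71.40587
Contributions (O − E)²/E:
  (26 − 27.51345)²/27.51345 = 0.0833
  (32 − 41.12225)²/41.12225 = 2.0236
  (63 − 52.36430)²/52.36430 = 2.1602
  (13 − 27.96822)²/27.96822 = 8.0108
  (15 − 41.80196)²/41.80196 = 17.1845
  (95 − 53.22983)²/53.22983 = 32.7776
  (54 − 37.51834)²/37.51834 = 7.2403
  (92 − 56.07579)²/56.07579 = 23.0144
  (19 − 71.40587)²/71.40587 = 38.4615
χ² = 0.0833 + 2.0236 + 2.1602 + 8.0108 + 17.1845 + 32.7776 + 7.2403 + 23.0144 + 38.4615 = 130.956
df = (3−1)(3−1) = 4. Since 130.956 > 7.779, reject the null hypothesis of independence at α = 0.1.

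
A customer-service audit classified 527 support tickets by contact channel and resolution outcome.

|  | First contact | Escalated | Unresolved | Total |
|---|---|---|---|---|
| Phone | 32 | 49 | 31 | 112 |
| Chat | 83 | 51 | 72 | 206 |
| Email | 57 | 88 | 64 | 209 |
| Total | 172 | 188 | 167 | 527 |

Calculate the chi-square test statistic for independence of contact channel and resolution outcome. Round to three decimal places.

18.796

Grand total N = 527.
Expected counts (row total × column total / N):
  Phone, First contact: 112×172/527 = 36.5541
  Phone, Escalated: 112×188/527 = 39.9545
  Phone, Unresolved: 112×167/527 = 35.4915
  Chat, First contact: 206×172/527 = 67.2334
  Chat, Escalated: 206×188/527 = 73.4877
  Chat, Unresolved: 206×167/527 = 65.2789
  Email, First contact: 209×172/527 = 68.2125
  Email, Escalated: 209×188/527 = 74.5579
  Email, Unresolved: 209×167/527 = 66.2296
Contributions (O − E)²/E:
  (32 − 36.5541)²/36.5541 = 0.5674
  (49 − 39.9545)²/39.9545 = 2.0479
  (31 − 35.4915)²/35.4915 = 0.5684
  (83 − 67.2334)²/67.2334 = 3.6974
  (51 − 73.4877)²/73.4877 = 6.8814
  (72 − 65.2789)²/65.2789 = 0.6920
  (57 − 68.2125)²/68.2125 = 1.8431
  (88 − 74.5579)²/74.5579 = 2.4235
  (64 − 66.2296)²/66.2296 = 0.0751
χ² = 0.5674 + 2.0479 + 0.5684 + 3.6974 + 6.8814 + 0.6920 + 1.8431 + 2.4235 + 0.0751 = 18.796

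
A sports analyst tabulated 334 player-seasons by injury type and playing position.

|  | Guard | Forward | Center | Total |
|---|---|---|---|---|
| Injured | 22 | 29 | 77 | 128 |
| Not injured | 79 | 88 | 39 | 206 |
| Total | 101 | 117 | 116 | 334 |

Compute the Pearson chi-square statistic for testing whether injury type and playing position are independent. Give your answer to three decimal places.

Grand total N = 334.
Expected counts (row total × column total / N):
  Injured, Guard: 128×101/334 = 38.7066
  Injured, Forward: 128×117/334 = 44.8383
  Injured, Center: 128×116/334 = 44.4551
  Not injured, Guard: 206×101/334 = 62.2934
  Not injured, Forward: 206×117/334 = 72.1617
  Not injured, Center: 206×116/334 = 71.5449
Contributions (O − E)²/E:
  (22 − 38.7066)²/38.7066 = 7.2109
  (29 − 44.8383)²/44.8383 = 5.5946
  (77 − 44.4551)²/44.4551 = 23.8256
  (79 − 62.2934)²/62.2934 = 4.4806
  (88 − 72.1617)²/72.1617 = 3.4762
  (39 − 71.5449)²/71.5449 = 14.8043
χ² = 7.2109 + 5.5946 + 23.8256 + 4.4806 + 3.4762 + 14.8043 = 59.392

59.392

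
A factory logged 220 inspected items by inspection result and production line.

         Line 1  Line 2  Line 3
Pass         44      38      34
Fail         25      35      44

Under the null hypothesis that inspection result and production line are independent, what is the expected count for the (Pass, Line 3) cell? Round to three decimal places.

41.127

Row total (Pass) = 116; column total (Line 3) = 78; grand total N = 220.
Expected count = (row total × column total) / N = 116 × 78 / 220 = 41.127.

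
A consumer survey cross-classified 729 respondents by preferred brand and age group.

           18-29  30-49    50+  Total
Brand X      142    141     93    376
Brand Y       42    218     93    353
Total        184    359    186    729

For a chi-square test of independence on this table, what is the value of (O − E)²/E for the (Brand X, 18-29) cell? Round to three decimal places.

23.373

Row total (Brand X) = 376; column total (18-29) = 184; N = 729.
Expected count E = 376 × 184 / 729 = 94.9026.
Contribution = (O − E)²/E = (142 − 94.9026)² / 94.9026 = 23.373.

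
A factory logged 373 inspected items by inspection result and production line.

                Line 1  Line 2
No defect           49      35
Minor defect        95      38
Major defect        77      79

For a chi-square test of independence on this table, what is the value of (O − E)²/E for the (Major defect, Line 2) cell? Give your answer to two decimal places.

3.74

Row total (Major defect) = 156; column total (Line 2) = 152; N = 373.
Expected count E = 156 × 152 / 373 = 63.571.
Contribution = (O − E)²/E = (79 − 63.571)² / 63.571 = 3.74.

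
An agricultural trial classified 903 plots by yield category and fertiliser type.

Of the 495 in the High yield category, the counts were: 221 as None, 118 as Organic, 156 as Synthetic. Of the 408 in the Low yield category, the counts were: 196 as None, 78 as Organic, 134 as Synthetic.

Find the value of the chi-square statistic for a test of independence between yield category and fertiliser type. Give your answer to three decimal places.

Row totals: 495, 408. Column totals: 417, 196, 290. Grand total N = 903.
Expected counts (row total × column total / N):
  High yield, None: 495×417/903 = 228.5880
  High yield, Organic: 495×196/903 = 107.4419
  High yield, Synthetic: 495×290/903 = 158.9701
  Low yield, None: 408×417/903 = 188.4120
  Low yield, Organic: 408×196/903 = 88.5581
  Low yield, Synthetic: 408×290/903 = 131.0299
Contributions (O − E)²/E:
  (221 − 228.5880)²/228.5880 = 0.2519
  (118 − 107.4419)²/107.4419 = 1.0375
  (156 − 158.9701)²/158.9701 = 0.0555
  (196 − 188.4120)²/188.4120 = 0.3056
  (78 − 88.5581)²/88.5581 = 1.2588
  (134 − 131.0299)²/131.0299 = 0.0673
χ² = 0.2519 + 1.0375 + 0.0555 + 0.3056 + 1.2588 + 0.0673 = 2.977

2.977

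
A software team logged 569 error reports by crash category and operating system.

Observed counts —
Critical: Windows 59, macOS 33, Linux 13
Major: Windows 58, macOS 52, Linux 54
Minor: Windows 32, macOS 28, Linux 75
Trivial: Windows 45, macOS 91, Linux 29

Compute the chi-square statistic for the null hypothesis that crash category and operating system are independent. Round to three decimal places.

97.865

Row totals: 105, 164, 135, 165. Column totals: 194, 204, 171. Grand total N = 569.
Expected counts (row total × column total / N):
  Critical, Windows: 105×194/569 = 35.7996
  Critical, macOS: 105×204/569 = 37.6450
  Critical, Linux: 105×171/569 = 31.5554
  Major, Windows: 164×194/569 = 55.9156
  Major, macOS: 164×204/569 = 58.7979
  Major, Linux: 164×171/569 = 49.2865
  Minor, Windows: 135×194/569 = 46.0281
  Minor, macOS: 135×204/569 = 48.4007
  Minor, Linux: 135×171/569 = 40.5712
  Trivial, Windows: 165×194/569 = 56.2566
  Trivial, macOS: 165×204/569 = 59.1564
  Trivial, Linux: 165×171/569 = 49.5870
Contributions (O − E)²/E:
  (59 − 35.7996)²/35.7996 = 15.0353
  (33 − 37.6450)²/37.6450 = 0.5731
  (13 − 31.5554)²/31.5554 = 10.9111
  (58 − 55.9156)²/55.9156 = 0.0777
  (52 − 58.7979)²/58.7979 = 0.7859
  (54 − 49.2865)²/49.2865 = 0.4508
  (32 − 46.0281)²/46.0281 = 4.2754
  (28 − 48.4007)²/48.4007 = 8.5988
  (75 − 40.5712)²/40.5712 = 29.2163
  (45 − 56.2566)²/56.2566 = 2.2524
  (91 − 59.1564)²/59.1564 = 17.1413
  (29 − 49.5870)²/49.5870 = 8.5471
χ² = 15.0353 + 0.5731 + 10.9111 + 0.0777 + 0.7859 + 0.4508 + 4.2754 + 8.5988 + 29.2163 + 2.2524 + 17.1413 + 8.5471 = 97.865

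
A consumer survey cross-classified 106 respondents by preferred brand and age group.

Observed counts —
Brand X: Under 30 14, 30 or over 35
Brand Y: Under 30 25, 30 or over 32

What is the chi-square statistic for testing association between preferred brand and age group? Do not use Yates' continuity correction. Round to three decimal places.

2.648

Row totals: 49, 57. Column totals: 39, 67. Grand total N = 106.
Expected counts (row total × column total / N):
  Brand X, Under 30: 49×39/106 = 18.0283
  Brand X, 30 or over: 49×67/106 = 30.9717
  Brand Y, Under 30: 57×39/106 = 20.9717
  Brand Y, 30 or over: 57×67/106 = 36.0283
Contributions (O − E)²/E:
  (14 − 18.0283)²/18.0283 = 0.9001
  (35 − 30.9717)²/30.9717 = 0.5239
  (25 − 20.9717)²/20.9717 = 0.7738
  (32 − 36.0283)²/36.0283 = 0.4504
χ² = 0.9001 + 0.5239 + 0.7738 + 0.4504 = 2.648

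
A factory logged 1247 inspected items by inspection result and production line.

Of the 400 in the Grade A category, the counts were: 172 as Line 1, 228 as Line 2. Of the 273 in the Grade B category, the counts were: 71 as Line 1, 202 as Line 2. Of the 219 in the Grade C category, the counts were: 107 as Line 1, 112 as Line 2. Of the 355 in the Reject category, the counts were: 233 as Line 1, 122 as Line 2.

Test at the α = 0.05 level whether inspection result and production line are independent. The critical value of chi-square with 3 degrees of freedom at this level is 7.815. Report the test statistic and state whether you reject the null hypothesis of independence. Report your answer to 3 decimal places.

Row totals: 400, 273, 219, 355. Column totals: 583, 664. Grand total N = 1247.
Expected counts (row total × column total / N):
  Grade A, Line 1: 400×583/1247 = 187.0088
  Grade A, Line 2: 400×664/1247 = 212.9912
  Grade B, Line 1: 273×583/1247 = 127.6335
  Grade B, Line 2: 273×664/1247 = 145.3665
  Grade C, Line 1: 219×583/1247 = 102.3873
  Grade C, Line 2: 219×664/1247 = 116.6127
  Reject, Line 1: 355×583/1247 = 165.9703
  Reject, Line 2: 355×664/1247 = 189.0297
Contributions (O − E)²/E:
  (172 − 187.0088)²/187.0088 = 1.2046
  (228 − 212.9912)²/212.9912 = 1.0576
  (71 − 127.6335)²/127.6335 = 25.1294
  (202 − 145.3665)²/145.3665 = 22.0639
  (107 − 102.3873)²/102.3873 = 0.2078
  (112 − 116.6127)²/116.6127 = 0.1825
  (233 − 165.9703)²/165.9703 = 27.0710
  (122 − 189.0297)²/189.0297 = 23.7686
χ² = 1.2046 + 1.0576 + 25.1294 + 22.0639 + 0.2078 + 0.1825 + 27.0710 + 23.7686 = 100.685
df = (4−1)(2−1) = 3. Since 100.685 > 7.815, reject the null hypothesis of independence at α = 0.05.

100.685; reject H₀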